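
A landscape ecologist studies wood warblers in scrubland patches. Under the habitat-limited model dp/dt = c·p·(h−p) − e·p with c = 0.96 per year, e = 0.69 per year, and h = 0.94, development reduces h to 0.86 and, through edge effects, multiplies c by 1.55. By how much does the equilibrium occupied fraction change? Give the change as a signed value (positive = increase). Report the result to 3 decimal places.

Before: p* = h − e/c = 0.94 − 0.69/0.96 = 0.94 − 0.7188 = 0.2212.
After: c = 1.488, e = 0.69, h = 0.86; p* = 0.86 − 0.69/1.488 = 0.3963.
Δp* = 0.3963 − 0.2212 = +0.1750.

0.175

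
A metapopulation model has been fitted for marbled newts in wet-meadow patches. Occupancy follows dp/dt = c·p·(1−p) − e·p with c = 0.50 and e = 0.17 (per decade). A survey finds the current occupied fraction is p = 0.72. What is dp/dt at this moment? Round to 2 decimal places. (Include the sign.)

-0.02

Colonization term: c·p·(1−p) = 0.50×0.72×0.2800 = 0.10080.
Extinction term: e·p = 0.12240.
dp/dt = 0.10080 − 0.12240 = -0.02160.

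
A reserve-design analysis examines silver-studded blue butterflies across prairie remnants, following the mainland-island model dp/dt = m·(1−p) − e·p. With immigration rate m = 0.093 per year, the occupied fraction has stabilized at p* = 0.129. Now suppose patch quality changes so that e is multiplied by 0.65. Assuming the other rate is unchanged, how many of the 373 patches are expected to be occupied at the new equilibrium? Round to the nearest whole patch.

69

Balance m(1−p*) = e·p* gives e = m(1−p*)/p* = 0.093×0.87100/0.12900 = 0.62793.
New p* = m/(m+e) = 0.09300/(0.09300+0.40815) = 0.18557.
Expected occupied = 373 × 0.18557 = 69.22 ≈ 69.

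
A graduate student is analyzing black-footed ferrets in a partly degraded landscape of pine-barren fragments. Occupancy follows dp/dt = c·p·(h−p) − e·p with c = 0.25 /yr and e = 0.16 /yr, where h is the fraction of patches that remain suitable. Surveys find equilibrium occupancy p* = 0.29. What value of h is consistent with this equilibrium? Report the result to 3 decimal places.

0.930

At equilibrium c(h−p*) = e, so h = p* + e/c.
h = 0.29 + 0.16/0.25 = 0.29 + 0.6400 = 0.9300.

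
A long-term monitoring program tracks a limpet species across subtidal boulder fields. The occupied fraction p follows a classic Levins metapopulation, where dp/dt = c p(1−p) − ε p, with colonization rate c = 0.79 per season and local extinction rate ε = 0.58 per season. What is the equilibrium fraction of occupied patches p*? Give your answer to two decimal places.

At equilibrium, colonization balances extinction: c·p*·(1−p*) = ε·p*.
So p* = 1 − ε/c = 1 − 0.58/0.79 = 1 − 0.7342 = 0.2658.

0.27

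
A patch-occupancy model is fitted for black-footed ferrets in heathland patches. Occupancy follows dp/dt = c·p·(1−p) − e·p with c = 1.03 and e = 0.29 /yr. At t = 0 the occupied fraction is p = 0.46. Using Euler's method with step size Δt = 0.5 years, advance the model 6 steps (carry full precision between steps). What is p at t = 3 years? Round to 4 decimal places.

Update rule: p ← p + [c·p·(1−p) − e·p]·Δt with Δt = 0.5.
  1  |  dp/dt·Δt = +0.061226  |  p_1 = 0.521226
  2  |  dp/dt·Δt = +0.052940  |  p_2 = 0.574166
  3  |  dp/dt·Δt = +0.042663  |  p_3 = 0.616829
  4  |  dp/dt·Δt = +0.032280  |  p_4 = 0.649110
  5  |  dp/dt·Δt = +0.023179  |  p_5 = 0.672288
  6  |  dp/dt·Δt = +0.015981  |  p_6 = 0.688270

0.6883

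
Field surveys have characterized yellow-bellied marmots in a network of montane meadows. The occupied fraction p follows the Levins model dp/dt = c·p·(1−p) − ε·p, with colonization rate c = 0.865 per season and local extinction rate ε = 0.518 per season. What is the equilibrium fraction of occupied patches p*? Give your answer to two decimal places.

0.40

At equilibrium, colonization balances extinction: c·p*·(1−p*) = ε·p*.
So p* = 1 − ε/c = 1 − 0.518/0.865 = 1 − 0.5988 = 0.4012.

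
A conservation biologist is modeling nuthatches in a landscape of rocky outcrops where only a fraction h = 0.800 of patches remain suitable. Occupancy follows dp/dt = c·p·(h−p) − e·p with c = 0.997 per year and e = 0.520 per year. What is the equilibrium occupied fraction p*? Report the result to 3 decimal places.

Setting dp/dt = 0 and dividing by p* gives c·(h−p*) = e.
So p* = h − e/c = 0.800 − 0.520/0.997 = 0.800 − 0.5216 = 0.2784.

0.278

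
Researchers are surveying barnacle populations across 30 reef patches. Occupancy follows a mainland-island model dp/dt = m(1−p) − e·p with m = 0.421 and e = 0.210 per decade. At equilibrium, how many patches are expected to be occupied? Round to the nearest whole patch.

p* = m/(m+e) = 0.421/0.6310 = 0.6672.
Expected occupied patches = N × p* = 30 × 0.6672 = 20.02 ≈ 20.

20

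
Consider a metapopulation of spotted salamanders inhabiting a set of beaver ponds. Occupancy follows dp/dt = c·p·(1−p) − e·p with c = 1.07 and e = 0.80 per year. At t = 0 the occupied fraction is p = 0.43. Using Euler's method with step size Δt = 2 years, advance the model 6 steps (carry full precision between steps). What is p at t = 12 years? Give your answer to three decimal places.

Update rule: p ← p + [c·p·(1−p) − e·p]·Δt with Δt = 2.
  1  |  dp/dt·Δt = -0.163486  |  p_1 = 0.266514
  2  |  dp/dt·Δt = -0.008086  |  p_2 = 0.258428
  3  |  dp/dt·Δt = -0.003369  |  p_3 = 0.255059
  4  |  dp/dt·Δt = -0.001486  |  p_4 = 0.253573
  5  |  dp/dt·Δt = -0.000671  |  p_5 = 0.252902
  6  |  dp/dt·Δt = -0.000306  |  p_6 = 0.252596

0.253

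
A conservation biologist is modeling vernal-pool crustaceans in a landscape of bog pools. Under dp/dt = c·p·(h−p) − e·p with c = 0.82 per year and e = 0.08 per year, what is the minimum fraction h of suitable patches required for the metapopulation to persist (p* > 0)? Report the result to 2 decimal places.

p* = h − e/c is positive only when h > e/c.
h_min = e/c = 0.08/0.82 = 0.0976.

0.10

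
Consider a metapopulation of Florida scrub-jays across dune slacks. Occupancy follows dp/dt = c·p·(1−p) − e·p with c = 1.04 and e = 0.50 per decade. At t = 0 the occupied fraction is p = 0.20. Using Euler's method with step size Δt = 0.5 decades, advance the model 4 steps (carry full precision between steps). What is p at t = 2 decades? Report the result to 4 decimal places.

0.3370

Update rule: p ← p + [c·p·(1−p) − e·p]·Δt with Δt = 0.5.
t = 0.5: p = 0.20000 + (+0.03320) = 0.23320
t = 1: p = 0.23320 + (+0.03469) = 0.26789
t = 1.5: p = 0.26789 + (+0.03501) = 0.30290
t = 2: p = 0.30290 + (+0.03407) = 0.33697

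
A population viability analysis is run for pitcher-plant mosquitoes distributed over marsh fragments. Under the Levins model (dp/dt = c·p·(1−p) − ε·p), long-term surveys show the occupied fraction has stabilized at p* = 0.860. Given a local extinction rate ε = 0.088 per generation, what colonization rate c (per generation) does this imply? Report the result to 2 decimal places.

0.63

At equilibrium c(1−p*) = ε, so c = ε/(1−p*).
c = 0.088/(1 − 0.860) = 0.088/0.1400 = 0.6286.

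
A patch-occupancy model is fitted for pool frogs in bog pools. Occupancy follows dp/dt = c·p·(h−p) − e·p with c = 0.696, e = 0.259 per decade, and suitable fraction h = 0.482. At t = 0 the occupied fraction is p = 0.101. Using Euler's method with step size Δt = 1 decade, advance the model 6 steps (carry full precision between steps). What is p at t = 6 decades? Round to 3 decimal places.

Update rule: p ← p + [c·p·(h−p) − e·p]·Δt with Δt = 1.
  1  |  dp/dt·Δt = +0.000624  |  p_1 = 0.101624
  2  |  dp/dt·Δt = +0.000584  |  p_2 = 0.102207
  3  |  dp/dt·Δt = +0.000545  |  p_3 = 0.102753
  4  |  dp/dt·Δt = +0.000509  |  p_4 = 0.103262
  5  |  dp/dt·Δt = +0.000475  |  p_5 = 0.103737
  6  |  dp/dt·Δt = +0.000443  |  p_6 = 0.104180

0.104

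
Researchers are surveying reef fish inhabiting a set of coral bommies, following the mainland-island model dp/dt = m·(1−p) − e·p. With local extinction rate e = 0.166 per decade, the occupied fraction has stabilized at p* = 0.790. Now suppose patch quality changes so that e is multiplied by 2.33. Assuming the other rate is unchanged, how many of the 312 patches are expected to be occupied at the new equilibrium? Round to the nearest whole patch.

193

Balance m(1−p*) = e·p* gives m = e·p*/(1−p*) = 0.166×0.79000/0.21000 = 0.62448.
New p* = m/(m+e) = 0.62448/(0.62448+0.38678) = 0.61753.
Expected occupied = 312 × 0.61753 = 192.67 ≈ 193.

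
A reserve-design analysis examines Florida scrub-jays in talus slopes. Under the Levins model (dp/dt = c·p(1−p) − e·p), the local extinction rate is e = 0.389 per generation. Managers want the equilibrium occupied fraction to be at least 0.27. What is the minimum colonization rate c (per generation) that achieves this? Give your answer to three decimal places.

0.533

p* = 1 − e/c ≥ 0.27 requires e/c ≤ 0.7300, i.e. c ≥ e/0.7300.
c_min = 0.389/0.7300 = 0.5329.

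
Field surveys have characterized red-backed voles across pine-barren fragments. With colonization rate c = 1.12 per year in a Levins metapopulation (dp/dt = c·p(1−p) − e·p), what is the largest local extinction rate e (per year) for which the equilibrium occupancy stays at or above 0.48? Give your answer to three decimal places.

0.582

1 − e/c ≥ 0.48 ⇒ e ≤ c(1 − 0.48) = 1.12 × 0.5200.
e_max = 0.5824.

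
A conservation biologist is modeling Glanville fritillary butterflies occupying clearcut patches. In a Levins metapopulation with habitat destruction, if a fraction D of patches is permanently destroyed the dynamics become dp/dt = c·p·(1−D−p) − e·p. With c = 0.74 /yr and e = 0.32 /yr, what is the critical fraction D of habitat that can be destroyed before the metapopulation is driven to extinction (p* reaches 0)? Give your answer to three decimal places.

The nontrivial equilibrium is p* = (1−D) − e/c; extinction occurs when this hits zero.
So D_crit = 1 − e/c = 1 − 0.32/0.74 = 1 − 0.4324 = 0.5676.
Note this equals the original equilibrium occupancy — the Levins extinction-debt result.

0.568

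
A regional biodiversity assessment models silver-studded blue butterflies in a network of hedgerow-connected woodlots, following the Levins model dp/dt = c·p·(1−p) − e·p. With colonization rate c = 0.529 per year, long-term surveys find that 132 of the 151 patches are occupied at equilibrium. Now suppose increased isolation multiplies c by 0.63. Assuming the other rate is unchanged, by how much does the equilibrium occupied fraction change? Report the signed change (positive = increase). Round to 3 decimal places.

-0.074

Observed p* = 132/151 = 0.87417.
Balance c(1−p*) = e gives e = 0.529×(1 − 0.87417) = 0.06656.
New p* = 1 − e/c = 1 − 0.06656/0.33327 = 0.80028.
Δp* = 0.80028 − 0.87417 = -0.07389.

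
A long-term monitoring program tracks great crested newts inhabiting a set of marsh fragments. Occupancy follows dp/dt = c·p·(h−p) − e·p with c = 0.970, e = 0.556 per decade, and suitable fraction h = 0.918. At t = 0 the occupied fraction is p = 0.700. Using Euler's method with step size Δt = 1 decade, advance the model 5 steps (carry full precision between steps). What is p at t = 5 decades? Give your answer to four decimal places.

Update rule: p ← p + [c·p·(h−p) − e·p]·Δt with Δt = 1.
p: 0.70000 → 0.45882  (Δp = -0.24118)
p: 0.45882 → 0.40808  (Δp = -0.05074)
p: 0.40808 → 0.38303  (Δp = -0.02505)
p: 0.38303 → 0.36883  (Δp = -0.01420)
p: 0.36883 → 0.36023  (Δp = -0.00860)

0.3602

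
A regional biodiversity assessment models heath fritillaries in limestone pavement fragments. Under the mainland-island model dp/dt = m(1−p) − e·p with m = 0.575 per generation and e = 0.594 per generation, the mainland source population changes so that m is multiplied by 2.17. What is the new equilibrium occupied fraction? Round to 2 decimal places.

0.68

Before: p* = 0.575/(0.575+0.594) = 0.4919.
After: m = 1.24775, e = 0.594; p* = 1.24775/1.8417 = 0.6775.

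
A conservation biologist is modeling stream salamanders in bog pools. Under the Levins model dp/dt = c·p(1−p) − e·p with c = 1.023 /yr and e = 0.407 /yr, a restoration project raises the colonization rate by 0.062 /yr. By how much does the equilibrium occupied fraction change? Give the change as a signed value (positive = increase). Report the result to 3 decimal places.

Before: p* = 1 − 0.407/1.023 = 0.6022.
After the change, c = 1.085, e = 0.407, so p* = 1 − 0.407/1.085 = 0.6249.
Δp* = 0.6249 − 0.6022 = +0.0227.

0.023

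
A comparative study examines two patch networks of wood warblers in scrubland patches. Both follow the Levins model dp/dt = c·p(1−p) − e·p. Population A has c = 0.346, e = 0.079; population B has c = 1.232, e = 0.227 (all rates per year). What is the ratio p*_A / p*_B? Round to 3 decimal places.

A: p*_A = 1 − 0.079/0.346 = 0.7717.
B: p*_B = 1 − 0.227/1.232 = 0.8157.
p*_A / p*_B = 0.7717/0.8157 = 0.9460.

0.946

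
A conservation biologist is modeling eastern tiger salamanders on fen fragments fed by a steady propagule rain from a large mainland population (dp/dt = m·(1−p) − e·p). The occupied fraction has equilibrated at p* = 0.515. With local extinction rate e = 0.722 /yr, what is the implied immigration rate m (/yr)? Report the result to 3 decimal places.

0.767

At equilibrium m(1−p*) = e·p*, so m = e·p*/(1−p*).
m = 0.722 × 0.515 / 0.4850 = 0.3718/0.4850 = 0.7667.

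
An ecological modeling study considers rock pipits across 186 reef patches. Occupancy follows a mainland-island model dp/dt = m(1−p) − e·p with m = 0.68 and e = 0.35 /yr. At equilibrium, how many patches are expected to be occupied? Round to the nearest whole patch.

123

p* = m/(m+e) = 0.68/1.0300 = 0.6602.
Expected occupied patches = N × p* = 186 × 0.6602 = 122.80 ≈ 123.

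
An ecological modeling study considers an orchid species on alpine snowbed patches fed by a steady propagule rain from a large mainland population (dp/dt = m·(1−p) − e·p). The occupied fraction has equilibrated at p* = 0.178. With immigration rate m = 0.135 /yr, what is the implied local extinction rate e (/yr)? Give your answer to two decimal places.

0.62

At equilibrium m(1−p*) = e·p*, so e = m(1−p*)/p*.
e = 0.135 × 0.8220 / 0.178 = 0.6234.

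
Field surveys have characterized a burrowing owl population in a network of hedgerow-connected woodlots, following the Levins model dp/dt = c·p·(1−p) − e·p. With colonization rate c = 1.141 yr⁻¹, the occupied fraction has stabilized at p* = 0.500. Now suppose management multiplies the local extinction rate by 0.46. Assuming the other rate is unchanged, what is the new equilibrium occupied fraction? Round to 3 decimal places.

Balance c(1−p*) = e gives e = 1.141×(1 − 0.50000) = 0.57050.
New p* = 1 − e/c = 1 − 0.26243/1.14100 = 0.77000.

0.770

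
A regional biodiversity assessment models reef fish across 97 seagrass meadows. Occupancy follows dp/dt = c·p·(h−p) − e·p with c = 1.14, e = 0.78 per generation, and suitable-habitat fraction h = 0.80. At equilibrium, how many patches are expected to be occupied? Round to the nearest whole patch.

p* = h − e/c = 0.80 − 0.6842 = 0.1158.
Expected occupied patches = N × p* = 97 × 0.1158 = 11.23 ≈ 11.

11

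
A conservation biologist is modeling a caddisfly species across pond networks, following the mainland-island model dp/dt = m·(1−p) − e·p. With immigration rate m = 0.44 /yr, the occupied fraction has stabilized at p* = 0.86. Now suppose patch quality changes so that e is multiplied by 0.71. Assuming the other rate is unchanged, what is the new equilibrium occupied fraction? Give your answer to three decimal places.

Balance m(1−p*) = e·p* gives e = m(1−p*)/p* = 0.44×0.14000/0.86000 = 0.07163.
New p* = m/(m+e) = 0.44000/(0.44000+0.05086) = 0.89639.

0.896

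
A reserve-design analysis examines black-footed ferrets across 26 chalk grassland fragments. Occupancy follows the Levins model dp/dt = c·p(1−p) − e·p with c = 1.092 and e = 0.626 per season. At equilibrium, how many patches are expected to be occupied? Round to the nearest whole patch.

11

p* = 1 − e/c = 1 − 0.626/1.092 = 0.4267.
Expected occupied patches = N × p* = 26 × 0.4267 = 11.10 ≈ 11.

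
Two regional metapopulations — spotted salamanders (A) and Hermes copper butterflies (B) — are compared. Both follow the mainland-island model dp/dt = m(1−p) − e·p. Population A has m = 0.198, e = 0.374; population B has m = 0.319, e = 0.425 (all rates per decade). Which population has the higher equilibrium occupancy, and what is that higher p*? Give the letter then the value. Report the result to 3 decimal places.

B, 0.429

A: p*_A = m/(m+e) = 0.198/0.5720 = 0.3462.
B: p*_B = 0.319/0.7440 = 0.4288.
B is higher at 0.4288.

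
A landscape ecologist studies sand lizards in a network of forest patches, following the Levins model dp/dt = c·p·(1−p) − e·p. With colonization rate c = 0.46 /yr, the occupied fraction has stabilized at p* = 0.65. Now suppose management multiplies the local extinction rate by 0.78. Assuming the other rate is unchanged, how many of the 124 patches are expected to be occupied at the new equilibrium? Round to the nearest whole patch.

Balance c(1−p*) = e gives e = 0.46×(1 − 0.65000) = 0.16100.
New p* = 1 − e/c = 1 − 0.12558/0.46000 = 0.72700.
Expected occupied = 124 × 0.72700 = 90.15 ≈ 90.

90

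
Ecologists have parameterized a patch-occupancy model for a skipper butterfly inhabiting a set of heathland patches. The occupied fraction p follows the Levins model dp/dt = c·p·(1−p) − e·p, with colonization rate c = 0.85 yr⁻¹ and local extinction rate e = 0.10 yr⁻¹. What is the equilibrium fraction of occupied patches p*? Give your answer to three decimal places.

Setting dp/dt = 0 and dividing through by p* gives c·(1−p*) = e.
So p* = 1 − e/c = 1 − 0.10/0.85 = 1 − 0.1176 = 0.8824.

0.882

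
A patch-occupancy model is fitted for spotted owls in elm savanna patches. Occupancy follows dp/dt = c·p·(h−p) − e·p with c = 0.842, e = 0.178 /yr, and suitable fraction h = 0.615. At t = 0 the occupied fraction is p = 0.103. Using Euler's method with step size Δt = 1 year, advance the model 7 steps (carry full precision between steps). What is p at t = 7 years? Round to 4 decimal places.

0.3187

Update rule: p ← p + [c·p·(h−p) − e·p]·Δt with Δt = 1.
p: 0.10300 → 0.12907  (Δp = +0.02607)
p: 0.12907 → 0.15890  (Δp = +0.02983)
p: 0.15890 → 0.19164  (Δp = +0.03274)
p: 0.19164 → 0.22585  (Δp = +0.03420)
p: 0.22585 → 0.25965  (Δp = +0.03380)
p: 0.25965 → 0.29112  (Δp = +0.03147)
p: 0.29112 → 0.31869  (Δp = +0.02757)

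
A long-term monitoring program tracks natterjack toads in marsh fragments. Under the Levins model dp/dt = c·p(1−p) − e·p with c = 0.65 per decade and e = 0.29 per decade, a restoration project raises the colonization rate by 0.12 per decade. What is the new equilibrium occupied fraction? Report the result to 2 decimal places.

0.62

Before: p* = 1 − 0.29/0.65 = 0.5538.
After the change, c = 0.77, e = 0.29, so p* = 1 − 0.29/0.77 = 0.6234.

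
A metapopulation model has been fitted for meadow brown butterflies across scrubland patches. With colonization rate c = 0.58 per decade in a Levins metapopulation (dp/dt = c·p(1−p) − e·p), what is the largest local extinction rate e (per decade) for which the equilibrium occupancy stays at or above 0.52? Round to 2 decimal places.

1 − e/c ≥ 0.52 ⇒ e ≤ c(1 − 0.52) = 0.58 × 0.4800.
e_max = 0.2784.

0.28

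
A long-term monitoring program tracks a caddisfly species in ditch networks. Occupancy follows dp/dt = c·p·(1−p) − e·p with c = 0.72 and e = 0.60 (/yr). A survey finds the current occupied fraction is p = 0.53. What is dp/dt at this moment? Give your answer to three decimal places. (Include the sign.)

Colonization term: c·p·(1−p) = 0.72×0.53×0.4700 = 0.17935.
Extinction term: e·p = 0.31800.
dp/dt = 0.17935 − 0.31800 = -0.13865.

-0.139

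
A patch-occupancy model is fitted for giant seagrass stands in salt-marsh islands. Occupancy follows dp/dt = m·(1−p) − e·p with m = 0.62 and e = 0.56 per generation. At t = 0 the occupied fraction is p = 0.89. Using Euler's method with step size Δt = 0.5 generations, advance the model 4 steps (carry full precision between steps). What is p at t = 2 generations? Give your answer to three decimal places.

Update rule: p ← p + [m·(1−p) − e·p]·Δt with Δt = 0.5.
step 1: Δp = -0.21510, p = 0.67490
step 2: Δp = -0.08819, p = 0.58671
step 3: Δp = -0.03616, p = 0.55055
step 4: Δp = -0.01482, p = 0.53573

0.536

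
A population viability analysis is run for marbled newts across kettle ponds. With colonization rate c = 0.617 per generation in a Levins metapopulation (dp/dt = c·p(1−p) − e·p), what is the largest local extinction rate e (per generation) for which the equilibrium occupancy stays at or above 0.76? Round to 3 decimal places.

1 − e/c ≥ 0.76 ⇒ e ≤ c(1 − 0.76) = 0.617 × 0.2400.
e_max = 0.1481.

0.148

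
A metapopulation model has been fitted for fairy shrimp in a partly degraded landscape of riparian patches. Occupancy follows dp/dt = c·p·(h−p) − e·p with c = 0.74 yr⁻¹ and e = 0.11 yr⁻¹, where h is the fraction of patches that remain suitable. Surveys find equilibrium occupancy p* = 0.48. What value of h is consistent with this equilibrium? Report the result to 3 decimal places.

At equilibrium c(h−p*) = e, so h = p* + e/c.
h = 0.48 + 0.11/0.74 = 0.48 + 0.1486 = 0.6286.

0.629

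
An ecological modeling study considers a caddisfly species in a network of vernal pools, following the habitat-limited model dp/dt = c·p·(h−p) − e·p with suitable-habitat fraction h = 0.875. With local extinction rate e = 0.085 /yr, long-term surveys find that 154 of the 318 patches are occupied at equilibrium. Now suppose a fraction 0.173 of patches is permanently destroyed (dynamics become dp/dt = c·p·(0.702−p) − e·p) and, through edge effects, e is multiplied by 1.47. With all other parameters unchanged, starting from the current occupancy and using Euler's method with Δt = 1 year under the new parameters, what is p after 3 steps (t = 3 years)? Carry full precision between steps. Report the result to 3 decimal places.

0.390

Observed p* = 154/318 = 0.48428.
Balance c(h−p*) = e gives c = e/(0.875 − 0.48428) = 0.085/0.39072 = 0.21755.
Starting from p₀ = 0.48428; update p ← p + (dp/dt)·Δt with the new parameters.
t = 1: p = 0.48428 + (-0.03757) = 0.44670
t = 2: p = 0.44670 + (-0.03101) = 0.41570
t = 3: p = 0.41570 + (-0.02605) = 0.38965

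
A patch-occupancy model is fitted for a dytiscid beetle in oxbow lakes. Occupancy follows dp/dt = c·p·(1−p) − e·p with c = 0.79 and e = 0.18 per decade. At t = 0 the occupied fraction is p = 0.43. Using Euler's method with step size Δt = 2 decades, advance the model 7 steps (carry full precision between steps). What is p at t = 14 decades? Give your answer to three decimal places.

0.772

Update rule: p ← p + [c·p·(1−p) − e·p]·Δt with Δt = 2.
  1  |  dp/dt·Δt = +0.232458  |  p_1 = 0.662458
  2  |  dp/dt·Δt = +0.114815  |  p_2 = 0.777273
  3  |  dp/dt·Δt = -0.006289  |  p_3 = 0.770984
  4  |  dp/dt·Δt = +0.001423  |  p_4 = 0.772407
  5  |  dp/dt·Δt = -0.000311  |  p_5 = 0.772096
  6  |  dp/dt·Δt = +0.000069  |  p_6 = 0.772164
  7  |  dp/dt·Δt = -0.000015  |  p_7 = 0.772149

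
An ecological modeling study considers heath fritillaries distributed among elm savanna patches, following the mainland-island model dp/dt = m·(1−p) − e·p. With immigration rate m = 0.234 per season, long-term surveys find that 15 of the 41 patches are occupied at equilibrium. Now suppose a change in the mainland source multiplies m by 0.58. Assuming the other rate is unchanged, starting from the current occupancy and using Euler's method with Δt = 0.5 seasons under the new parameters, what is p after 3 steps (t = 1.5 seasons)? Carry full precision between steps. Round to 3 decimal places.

Observed p* = 15/41 = 0.36585.
Balance m(1−p*) = e·p* gives e = m(1−p*)/p* = 0.234×0.63415/0.36585 = 0.40560.
Starting from p₀ = 0.36585; update p ← p + (dp/dt)·Δt with the new parameters.
  1  |  dp/dt·Δt = -0.031162  |  p_1 = 0.334692
  2  |  dp/dt·Δt = -0.022728  |  p_2 = 0.311964
  3  |  dp/dt·Δt = -0.016576  |  p_3 = 0.295388

0.295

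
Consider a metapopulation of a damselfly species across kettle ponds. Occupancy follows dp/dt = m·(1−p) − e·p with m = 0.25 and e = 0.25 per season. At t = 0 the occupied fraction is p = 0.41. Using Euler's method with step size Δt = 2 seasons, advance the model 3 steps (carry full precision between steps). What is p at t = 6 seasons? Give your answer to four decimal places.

0.5000

Update rule: p ← p + [m·(1−p) − e·p]·Δt with Δt = 2.
step 1: Δp = +0.09000, p = 0.50000
step 2: Δp = +0.00000, p = 0.50000
step 3: Δp = +0.00000, p = 0.50000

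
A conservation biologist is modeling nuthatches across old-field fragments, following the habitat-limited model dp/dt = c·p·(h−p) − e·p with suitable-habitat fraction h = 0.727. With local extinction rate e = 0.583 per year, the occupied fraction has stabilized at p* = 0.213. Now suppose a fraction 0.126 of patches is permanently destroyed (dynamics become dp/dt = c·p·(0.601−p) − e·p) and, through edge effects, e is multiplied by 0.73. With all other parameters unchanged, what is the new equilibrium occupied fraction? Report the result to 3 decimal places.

0.226

Balance c(h−p*) = e gives c = e/(0.727 − 0.21300) = 0.583/0.51400 = 1.13424.
New p* = 0.601 − e/c = 0.601 − 0.42559/1.13424 = 0.22578.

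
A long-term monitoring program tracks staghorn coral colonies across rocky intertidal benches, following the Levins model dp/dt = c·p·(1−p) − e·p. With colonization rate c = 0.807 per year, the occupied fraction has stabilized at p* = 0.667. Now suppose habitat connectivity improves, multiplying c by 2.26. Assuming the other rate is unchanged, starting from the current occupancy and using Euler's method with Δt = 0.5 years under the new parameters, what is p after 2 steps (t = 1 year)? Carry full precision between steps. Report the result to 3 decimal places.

Balance c(1−p*) = e gives e = 0.807×(1 − 0.66700) = 0.26873.
Starting from p₀ = 0.66700; update p ← p + (dp/dt)·Δt with the new parameters.
t = 0.5: p = 0.66700 + (+0.11292) = 0.77992
t = 1: p = 0.77992 + (+0.05173) = 0.83165

0.832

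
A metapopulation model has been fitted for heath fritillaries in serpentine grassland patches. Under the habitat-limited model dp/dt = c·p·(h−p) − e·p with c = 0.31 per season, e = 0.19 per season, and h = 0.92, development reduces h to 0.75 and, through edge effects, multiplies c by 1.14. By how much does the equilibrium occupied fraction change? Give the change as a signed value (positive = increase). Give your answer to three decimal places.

-0.095

Before: p* = h − e/c = 0.92 − 0.19/0.31 = 0.92 − 0.6129 = 0.3071.
After: c = 0.3534, e = 0.19, h = 0.75; p* = 0.75 − 0.19/0.3534 = 0.2124.
Δp* = 0.2124 − 0.3071 = -0.0947.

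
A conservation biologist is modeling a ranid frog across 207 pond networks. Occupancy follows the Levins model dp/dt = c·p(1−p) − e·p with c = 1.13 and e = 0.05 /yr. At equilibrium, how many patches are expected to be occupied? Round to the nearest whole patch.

198

p* = 1 − e/c = 1 − 0.05/1.13 = 0.9558.
Expected occupied patches = N × p* = 207 × 0.9558 = 197.84 ≈ 198.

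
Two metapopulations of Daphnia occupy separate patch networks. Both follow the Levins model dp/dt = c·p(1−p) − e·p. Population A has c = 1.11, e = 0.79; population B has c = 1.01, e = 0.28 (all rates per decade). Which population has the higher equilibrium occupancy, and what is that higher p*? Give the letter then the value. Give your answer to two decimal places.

B, 0.72

A: p*_A = 1 − 0.79/1.11 = 0.2883.
B: p*_B = 1 − 0.28/1.01 = 0.7228.
B is higher at 0.7228.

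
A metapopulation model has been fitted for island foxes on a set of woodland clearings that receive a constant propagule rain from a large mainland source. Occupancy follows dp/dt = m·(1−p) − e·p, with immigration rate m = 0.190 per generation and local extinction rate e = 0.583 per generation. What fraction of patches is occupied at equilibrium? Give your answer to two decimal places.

0.25

Setting dp/dt = 0: m − m·p* = e·p*, so m = (m+e)·p*.
p* = m/(m+e) = 0.190/(0.190+0.583) = 0.190/0.7730 = 0.2458.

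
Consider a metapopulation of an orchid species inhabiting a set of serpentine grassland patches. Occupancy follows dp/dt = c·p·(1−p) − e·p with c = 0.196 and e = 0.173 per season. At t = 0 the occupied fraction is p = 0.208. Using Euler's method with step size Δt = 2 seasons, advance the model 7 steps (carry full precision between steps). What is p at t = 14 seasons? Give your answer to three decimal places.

0.170

Update rule: p ← p + [c·p·(1−p) − e·p]·Δt with Δt = 2.
t = 2: p = 0.20800 + (-0.00739) = 0.20061
t = 4: p = 0.20061 + (-0.00655) = 0.19406
t = 6: p = 0.19406 + (-0.00584) = 0.18823
t = 8: p = 0.18823 + (-0.00523) = 0.18300
t = 10: p = 0.18300 + (-0.00471) = 0.17829
t = 12: p = 0.17829 + (-0.00426) = 0.17403
t = 14: p = 0.17403 + (-0.00387) = 0.17016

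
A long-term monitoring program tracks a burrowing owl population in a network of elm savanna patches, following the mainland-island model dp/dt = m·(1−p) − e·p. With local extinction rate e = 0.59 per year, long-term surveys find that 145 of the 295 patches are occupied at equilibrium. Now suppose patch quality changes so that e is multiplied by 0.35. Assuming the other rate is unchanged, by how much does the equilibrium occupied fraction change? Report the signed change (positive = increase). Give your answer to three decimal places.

Observed p* = 145/295 = 0.49153.
Balance m(1−p*) = e·p* gives m = e·p*/(1−p*) = 0.59×0.49153/0.50847 = 0.57034.
New p* = m/(m+e) = 0.57034/(0.57034+0.20650) = 0.73418.
Δp* = 0.73418 − 0.49153 = +0.24265.

0.243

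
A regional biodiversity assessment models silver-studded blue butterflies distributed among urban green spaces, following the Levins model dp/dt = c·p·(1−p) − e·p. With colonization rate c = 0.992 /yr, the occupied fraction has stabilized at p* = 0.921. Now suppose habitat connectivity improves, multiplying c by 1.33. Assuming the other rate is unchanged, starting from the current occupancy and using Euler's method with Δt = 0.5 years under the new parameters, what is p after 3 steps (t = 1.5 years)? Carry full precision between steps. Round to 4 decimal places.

0.9395

Balance c(1−p*) = e gives e = 0.992×(1 − 0.92100) = 0.07837.
Starting from p₀ = 0.92100; update p ← p + (dp/dt)·Δt with the new parameters.
step 1: Δp = +0.01191, p = 0.93291
step 2: Δp = +0.00473, p = 0.93764
step 3: Δp = +0.00183, p = 0.93947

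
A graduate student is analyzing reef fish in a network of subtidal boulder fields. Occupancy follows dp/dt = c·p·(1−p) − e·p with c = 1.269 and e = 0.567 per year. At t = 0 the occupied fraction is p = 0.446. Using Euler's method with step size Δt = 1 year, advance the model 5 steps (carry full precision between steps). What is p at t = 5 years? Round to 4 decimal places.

0.5527

Update rule: p ← p + [c·p·(1−p) − e·p]·Δt with Δt = 1.
t = 1: p = 0.44600 + (+0.06067) = 0.50667
t = 2: p = 0.50667 + (+0.02991) = 0.53658
t = 3: p = 0.53658 + (+0.01131) = 0.54789
t = 4: p = 0.54789 + (+0.00369) = 0.55158
t = 5: p = 0.55158 + (+0.00113) = 0.55271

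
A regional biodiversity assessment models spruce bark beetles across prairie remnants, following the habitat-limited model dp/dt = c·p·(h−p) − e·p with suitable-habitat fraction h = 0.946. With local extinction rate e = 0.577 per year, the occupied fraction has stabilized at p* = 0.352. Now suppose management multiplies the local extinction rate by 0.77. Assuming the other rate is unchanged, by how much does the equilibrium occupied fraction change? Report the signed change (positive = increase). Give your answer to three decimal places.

Balance c(h−p*) = e gives c = e/(0.946 − 0.35200) = 0.577/0.59400 = 0.97138.
New p* = 0.946 − e/c = 0.946 − 0.44429/0.97138 = 0.48862.
Δp* = 0.48862 − 0.35200 = +0.13662.

0.137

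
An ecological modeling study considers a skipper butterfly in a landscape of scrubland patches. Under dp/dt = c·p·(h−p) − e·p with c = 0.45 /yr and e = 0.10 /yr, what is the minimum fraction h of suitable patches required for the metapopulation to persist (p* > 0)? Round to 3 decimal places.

0.222

p* = h − e/c is positive only when h > e/c.
h_min = e/c = 0.10/0.45 = 0.2222.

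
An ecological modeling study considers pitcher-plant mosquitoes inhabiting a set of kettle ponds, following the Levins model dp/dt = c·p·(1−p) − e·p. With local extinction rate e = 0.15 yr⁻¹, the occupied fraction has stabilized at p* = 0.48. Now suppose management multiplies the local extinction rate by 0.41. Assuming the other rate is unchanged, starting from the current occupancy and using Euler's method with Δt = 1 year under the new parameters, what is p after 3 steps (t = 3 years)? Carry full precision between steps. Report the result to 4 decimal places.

0.5987

Balance c(1−p*) = e gives c = e/(1 − 0.48000) = 0.15/0.52000 = 0.28846.
Starting from p₀ = 0.48000; update p ← p + (dp/dt)·Δt with the new parameters.
  1  |  dp/dt·Δt = +0.042480  |  p_1 = 0.522480
  2  |  dp/dt·Δt = +0.039837  |  p_2 = 0.562317
  3  |  dp/dt·Δt = +0.036413  |  p_3 = 0.598730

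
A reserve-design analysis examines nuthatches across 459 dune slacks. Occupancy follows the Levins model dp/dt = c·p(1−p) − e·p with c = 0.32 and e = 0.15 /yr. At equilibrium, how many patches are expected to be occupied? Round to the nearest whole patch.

p* = 1 − e/c = 1 − 0.15/0.32 = 0.5312.
Expected occupied patches = N × p* = 459 × 0.5312 = 243.84 ≈ 244.

244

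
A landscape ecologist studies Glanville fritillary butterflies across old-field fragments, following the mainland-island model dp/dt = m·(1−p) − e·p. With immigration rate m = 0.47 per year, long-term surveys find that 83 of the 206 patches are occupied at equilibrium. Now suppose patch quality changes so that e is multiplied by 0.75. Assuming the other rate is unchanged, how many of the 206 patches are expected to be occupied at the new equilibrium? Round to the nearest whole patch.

98

Observed p* = 83/206 = 0.40291.
Balance m(1−p*) = e·p* gives e = m(1−p*)/p* = 0.47×0.59709/0.40291 = 0.69651.
New p* = m/(m+e) = 0.47000/(0.47000+0.52238) = 0.47361.
Expected occupied = 206 × 0.47361 = 97.56 ≈ 98.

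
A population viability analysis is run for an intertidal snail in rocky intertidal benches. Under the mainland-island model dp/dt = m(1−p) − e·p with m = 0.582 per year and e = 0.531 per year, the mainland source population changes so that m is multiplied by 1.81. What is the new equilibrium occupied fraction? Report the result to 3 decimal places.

Before: p* = 0.582/(0.582+0.531) = 0.5229.
After: m = 1.05342, e = 0.531; p* = 1.05342/1.5844 = 0.6649.

0.665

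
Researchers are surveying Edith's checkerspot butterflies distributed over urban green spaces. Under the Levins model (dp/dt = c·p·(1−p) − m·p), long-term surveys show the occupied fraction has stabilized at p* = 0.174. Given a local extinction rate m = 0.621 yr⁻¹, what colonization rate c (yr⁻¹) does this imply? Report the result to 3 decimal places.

At equilibrium c(1−p*) = m, so c = m/(1−p*).
c = 0.621/(1 − 0.174) = 0.621/0.8260 = 0.7518.

0.752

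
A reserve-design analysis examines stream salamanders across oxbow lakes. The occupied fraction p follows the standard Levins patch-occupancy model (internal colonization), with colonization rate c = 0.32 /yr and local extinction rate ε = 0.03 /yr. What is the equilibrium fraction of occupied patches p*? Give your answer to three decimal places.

At equilibrium, colonization balances extinction: c·p*·(1−p*) = ε·p*.
So p* = 1 − ε/c = 1 − 0.03/0.32 = 1 − 0.0938 = 0.9062.

0.906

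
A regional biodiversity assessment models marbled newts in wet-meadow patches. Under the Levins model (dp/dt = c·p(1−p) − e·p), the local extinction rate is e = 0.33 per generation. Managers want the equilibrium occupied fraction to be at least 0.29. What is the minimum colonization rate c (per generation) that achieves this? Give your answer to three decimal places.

p* = 1 − e/c ≥ 0.29 requires e/c ≤ 0.7100, i.e. c ≥ e/0.7100.
c_min = 0.33/0.7100 = 0.4648.

0.465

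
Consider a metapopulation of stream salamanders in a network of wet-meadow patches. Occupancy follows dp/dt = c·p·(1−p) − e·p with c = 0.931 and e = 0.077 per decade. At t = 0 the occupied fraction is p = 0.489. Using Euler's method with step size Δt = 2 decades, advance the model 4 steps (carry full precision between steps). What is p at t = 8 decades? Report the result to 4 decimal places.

0.9297

Update rule: p ← p + [c·p·(1−p) − e·p]·Δt with Δt = 2.
step 1: Δp = +0.38997, p = 0.87897
step 2: Δp = +0.06272, p = 0.94169
step 3: Δp = -0.04278, p = 0.89891
step 4: Δp = +0.03077, p = 0.92968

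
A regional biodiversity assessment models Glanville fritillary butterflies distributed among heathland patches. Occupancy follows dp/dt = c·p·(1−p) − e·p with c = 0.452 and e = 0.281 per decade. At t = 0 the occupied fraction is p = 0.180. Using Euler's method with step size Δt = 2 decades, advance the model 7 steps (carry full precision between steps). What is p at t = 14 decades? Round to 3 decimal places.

0.350

Update rule: p ← p + [c·p·(1−p) − e·p]·Δt with Δt = 2.
p: 0.18000 → 0.21227  (Δp = +0.03227)
p: 0.21227 → 0.24413  (Δp = +0.03186)
p: 0.24413 → 0.27375  (Δp = +0.02961)
p: 0.27375 → 0.29963  (Δp = +0.02588)
p: 0.29963 → 0.32094  (Δp = +0.02131)
p: 0.32094 → 0.33759  (Δp = +0.01665)
p: 0.33759 → 0.35002  (Δp = +0.01243)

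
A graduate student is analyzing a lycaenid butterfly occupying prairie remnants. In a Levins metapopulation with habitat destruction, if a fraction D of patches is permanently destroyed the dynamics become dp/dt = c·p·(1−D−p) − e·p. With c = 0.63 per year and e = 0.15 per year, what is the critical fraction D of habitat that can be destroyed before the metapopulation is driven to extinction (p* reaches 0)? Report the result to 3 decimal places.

The nontrivial equilibrium is p* = (1−D) − e/c; extinction occurs when this hits zero.
So D_crit = 1 − e/c = 1 − 0.15/0.63 = 1 − 0.2381 = 0.7619.
Note this equals the original equilibrium occupancy — the Levins extinction-debt result.

0.762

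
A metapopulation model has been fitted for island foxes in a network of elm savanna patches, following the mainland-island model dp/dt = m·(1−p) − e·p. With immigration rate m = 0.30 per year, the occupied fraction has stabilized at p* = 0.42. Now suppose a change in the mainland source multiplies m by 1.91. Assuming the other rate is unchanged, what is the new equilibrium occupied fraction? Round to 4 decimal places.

Balance m(1−p*) = e·p* gives e = m(1−p*)/p* = 0.30×0.58000/0.42000 = 0.41429.
New p* = m/(m+e) = 0.57300/(0.57300+0.41429) = 0.58038.

0.5804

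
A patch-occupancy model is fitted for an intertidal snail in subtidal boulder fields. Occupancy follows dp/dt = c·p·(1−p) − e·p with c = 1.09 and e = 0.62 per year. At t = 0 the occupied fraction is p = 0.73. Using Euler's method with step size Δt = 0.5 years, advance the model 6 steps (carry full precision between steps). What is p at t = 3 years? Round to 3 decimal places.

Update rule: p ← p + [c·p·(1−p) − e·p]·Δt with Δt = 0.5.
t = 0.5: p = 0.73000 + (-0.11888) = 0.61112
t = 1: p = 0.61112 + (-0.05993) = 0.55119
t = 1.5: p = 0.55119 + (-0.03605) = 0.51514
t = 2: p = 0.51514 + (-0.02357) = 0.49157
t = 2.5: p = 0.49157 + (-0.01618) = 0.47540
t = 3: p = 0.47540 + (-0.01145) = 0.46394

0.464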